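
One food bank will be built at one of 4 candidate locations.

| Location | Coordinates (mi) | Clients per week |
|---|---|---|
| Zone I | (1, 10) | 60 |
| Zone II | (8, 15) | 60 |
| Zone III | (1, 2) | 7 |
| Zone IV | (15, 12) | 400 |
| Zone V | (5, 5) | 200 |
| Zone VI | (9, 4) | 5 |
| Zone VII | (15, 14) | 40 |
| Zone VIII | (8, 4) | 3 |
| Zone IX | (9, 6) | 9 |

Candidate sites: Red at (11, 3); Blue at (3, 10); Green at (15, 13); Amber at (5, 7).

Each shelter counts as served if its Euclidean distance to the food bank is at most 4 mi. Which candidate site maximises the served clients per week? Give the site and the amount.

Green, covering 440

Coverage radius r = 4 mi; a point is covered iff (Δx)²+(Δy)² ≤ 4² = 16.
  Red (11, 3): covers {Zone VI, Zone VIII, Zone IX} → 17
  Blue (3, 10): covers {Zone I} → 60
  Green (15, 13): covers {Zone IV, Zone VII} → 440
  Amber (5, 7): covers {Zone V} → 200
Maximum coverage at Green: 440 clients per week.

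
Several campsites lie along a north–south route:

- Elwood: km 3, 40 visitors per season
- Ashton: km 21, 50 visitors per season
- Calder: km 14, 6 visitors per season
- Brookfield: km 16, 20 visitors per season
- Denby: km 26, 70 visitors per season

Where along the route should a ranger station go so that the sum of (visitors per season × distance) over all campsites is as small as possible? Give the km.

x = 21

For a sum of weighted absolute distances on a line, the optimum is the weighted median (not the mean). Total weight W = 186; half-weight = 93.
Sort by position and accumulate weight:
  km 3 (Elwood, w=40) → cum 40
  km 14 (Calder, w=6) → cum 46
  km 16 (Brookfield, w=20) → cum 66
  km 21 (Ashton, w=50) → cum 116  ≥ 93 → median here
  km 26 (Denby, w=70) → cum 186
Optimal location: km 21.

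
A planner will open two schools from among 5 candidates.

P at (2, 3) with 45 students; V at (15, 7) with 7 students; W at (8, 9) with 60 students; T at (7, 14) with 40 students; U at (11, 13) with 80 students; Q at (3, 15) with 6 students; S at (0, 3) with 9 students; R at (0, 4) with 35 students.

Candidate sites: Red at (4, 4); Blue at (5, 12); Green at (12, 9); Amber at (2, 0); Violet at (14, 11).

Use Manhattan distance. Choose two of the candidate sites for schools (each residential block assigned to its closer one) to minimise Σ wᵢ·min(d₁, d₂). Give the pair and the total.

{Red, Green}, total 1467

Evaluate every pair (each demand assigned to the nearer of the two):
  {Red, Green}: total = 1467
  {Red, Blue}: total = 1528
  {Green, Amber}: total = 1555
  {Blue, Amber}: total = 1605
  {Red, Violet}: total = 1707
  {Amber, Violet}: total = 1795
  {Blue, Green}: total = 1986
  {Blue, Violet}: total = 2106
  {Green, Violet}: total = 2642
  {Red, Amber}: total = 2830
Best pair: {Red, Green} with total 1467.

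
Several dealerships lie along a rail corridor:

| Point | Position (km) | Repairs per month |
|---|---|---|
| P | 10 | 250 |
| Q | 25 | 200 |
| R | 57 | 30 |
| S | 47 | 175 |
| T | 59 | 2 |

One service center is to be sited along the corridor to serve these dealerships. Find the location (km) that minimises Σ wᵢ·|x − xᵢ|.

x = 25

For a sum of weighted absolute distances on a line, the optimum is the weighted median (not the mean). Total weight W = 657; half-weight = 328.5.
Sort by position and accumulate weight:
  km 10 (P, w=250) → cum 250
  km 25 (Q, w=200) → cum 450  ≥ 328.5 → median here
  km 47 (S, w=175) → cum 625
  km 57 (R, w=30) → cum 655
  km 59 (T, w=2) → cum 657
Optimal location: km 25.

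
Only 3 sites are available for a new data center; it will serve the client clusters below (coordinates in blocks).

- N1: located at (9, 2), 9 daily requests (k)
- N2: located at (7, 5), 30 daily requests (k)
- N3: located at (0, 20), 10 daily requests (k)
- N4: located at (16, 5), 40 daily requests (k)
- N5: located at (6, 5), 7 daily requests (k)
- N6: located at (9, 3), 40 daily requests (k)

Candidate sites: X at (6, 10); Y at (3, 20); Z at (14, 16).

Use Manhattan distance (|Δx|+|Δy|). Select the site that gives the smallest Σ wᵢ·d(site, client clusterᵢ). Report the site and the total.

Total weighted distance at each candidate:
  X (6, 10): total = 1474
  Y (3, 20): total = 2982
  Z (14, 16): total = 2264
Minimum is at X with total 1474 blocks.

X, total 1474 blocks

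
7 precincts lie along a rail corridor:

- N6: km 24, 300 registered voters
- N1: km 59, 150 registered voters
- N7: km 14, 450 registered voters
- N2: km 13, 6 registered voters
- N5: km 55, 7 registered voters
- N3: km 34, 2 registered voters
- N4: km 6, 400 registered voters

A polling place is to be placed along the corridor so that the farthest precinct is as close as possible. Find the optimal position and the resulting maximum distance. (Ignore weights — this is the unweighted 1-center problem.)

location 32.5, max distance 26.5

The 1-center on a line is the midpoint of the two extreme points: leftmost at 6, rightmost at 59.
Optimal location = (6 + 59)/2 = 32.5; maximum distance = (59 − 6)/2 = 26.5.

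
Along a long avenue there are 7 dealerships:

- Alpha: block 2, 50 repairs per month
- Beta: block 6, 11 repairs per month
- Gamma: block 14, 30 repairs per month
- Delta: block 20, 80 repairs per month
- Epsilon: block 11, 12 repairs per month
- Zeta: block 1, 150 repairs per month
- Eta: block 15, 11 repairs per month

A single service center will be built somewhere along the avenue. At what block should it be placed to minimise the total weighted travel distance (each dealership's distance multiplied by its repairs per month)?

For a sum of weighted absolute distances on a line, the optimum is the weighted median (not the mean). Total weight W = 344; half-weight = 172.
Sort by position and accumulate weight:
  block 1 (Zeta, w=150) → cum 150
  block 2 (Alpha, w=50) → cum 200  ≥ 172 → median here
  block 6 (Beta, w=11) → cum 211
  block 11 (Epsilon, w=12) → cum 223
  block 14 (Gamma, w=30) → cum 253
  block 15 (Eta, w=11) → cum 264
  block 20 (Delta, w=80) → cum 344
Optimal location: block 2.

x = 2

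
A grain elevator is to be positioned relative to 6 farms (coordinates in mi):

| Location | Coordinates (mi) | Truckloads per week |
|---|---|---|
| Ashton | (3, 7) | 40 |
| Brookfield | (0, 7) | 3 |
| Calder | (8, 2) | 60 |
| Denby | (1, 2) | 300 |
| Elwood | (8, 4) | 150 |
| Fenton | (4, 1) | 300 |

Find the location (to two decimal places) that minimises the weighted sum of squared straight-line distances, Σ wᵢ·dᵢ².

The minimiser of Σwᵢ‖p−pᵢ‖² is the weighted centroid p* = (Σwᵢpᵢ)/(Σwᵢ).
Σwᵢ = 853.
Σwᵢxᵢ = 40·3 + 3·0 + 60·8 + 300·1 + 150·8 + 300·4 = 3300.
Σwᵢyᵢ = 40·7 + 3·7 + 60·2 + 300·2 + 150·4 + 300·1 = 1921.
x* = 3300/853 = 3.87, y* = 1921/853 = 2.25.

(3.87, 2.25)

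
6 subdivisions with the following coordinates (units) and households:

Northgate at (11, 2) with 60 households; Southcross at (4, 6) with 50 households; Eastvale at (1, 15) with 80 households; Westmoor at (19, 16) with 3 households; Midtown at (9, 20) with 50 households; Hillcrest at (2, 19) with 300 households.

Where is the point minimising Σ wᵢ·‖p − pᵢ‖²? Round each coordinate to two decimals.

The minimiser of Σwᵢ‖p−pᵢ‖² is the weighted centroid p* = (Σwᵢpᵢ)/(Σwᵢ).
Σwᵢ = 543.
Σwᵢxᵢ = 60·11 + 50·4 + 80·1 + 3·19 + 50·9 + 300·2 = 2047.
Σwᵢyᵢ = 60·2 + 50·6 + 80·15 + 3·16 + 50·20 + 300·19 = 8368.
x* = 2047/543 = 3.77, y* = 8368/543 = 15.41.

(3.77, 15.41)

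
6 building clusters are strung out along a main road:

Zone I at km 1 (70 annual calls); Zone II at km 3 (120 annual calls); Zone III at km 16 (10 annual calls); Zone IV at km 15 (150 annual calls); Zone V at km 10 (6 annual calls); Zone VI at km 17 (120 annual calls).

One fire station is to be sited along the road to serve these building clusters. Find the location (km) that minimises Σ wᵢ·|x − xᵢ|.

For a sum of weighted absolute distances on a line, the optimum is the weighted median (not the mean). Total weight W = 476; half-weight = 238.
Sort by position and accumulate weight:
  km 1 (Zone I, w=70) → cum 70
  km 3 (Zone II, w=120) → cum 190
  km 10 (Zone V, w=6) → cum 196
  km 15 (Zone IV, w=150) → cum 346  ≥ 238 → median here
  km 16 (Zone III, w=10) → cum 356
  km 17 (Zone VI, w=120) → cum 476
Optimal location: km 15.

x = 15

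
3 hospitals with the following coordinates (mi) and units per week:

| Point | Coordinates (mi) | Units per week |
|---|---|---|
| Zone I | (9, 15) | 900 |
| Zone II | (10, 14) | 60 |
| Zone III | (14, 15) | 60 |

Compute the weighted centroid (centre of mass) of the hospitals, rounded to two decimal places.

(9.35, 14.94)

The minimiser of Σwᵢ‖p−pᵢ‖² is the weighted centroid p* = (Σwᵢpᵢ)/(Σwᵢ).
Σwᵢ = 1020.
Σwᵢxᵢ = 900·9 + 60·10 + 60·14 = 9540.
Σwᵢyᵢ = 900·15 + 60·14 + 60·15 = 15240.
x* = 9540/1020 = 9.35, y* = 15240/1020 = 14.94.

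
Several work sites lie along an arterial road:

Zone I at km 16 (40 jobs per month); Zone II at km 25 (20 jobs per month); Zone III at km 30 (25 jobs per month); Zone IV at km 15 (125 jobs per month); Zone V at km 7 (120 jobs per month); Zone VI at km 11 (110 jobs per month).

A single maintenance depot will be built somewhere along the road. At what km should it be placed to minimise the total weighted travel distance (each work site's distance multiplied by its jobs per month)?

For a sum of weighted absolute distances on a line, the optimum is the weighted median (not the mean). Total weight W = 440; half-weight = 220.
Sort by position and accumulate weight:
  km 7 (Zone V, w=120) → cum 120
  km 11 (Zone VI, w=110) → cum 230  ≥ 220 → median here
  km 15 (Zone IV, w=125) → cum 355
  km 16 (Zone I, w=40) → cum 395
  km 25 (Zone II, w=20) → cum 415
  km 30 (Zone III, w=25) → cum 440
Optimal location: km 11.

x = 11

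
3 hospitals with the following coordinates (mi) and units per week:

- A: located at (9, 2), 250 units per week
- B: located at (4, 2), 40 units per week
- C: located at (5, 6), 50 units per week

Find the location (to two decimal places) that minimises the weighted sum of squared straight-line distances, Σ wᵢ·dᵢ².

(7.82, 2.59)

The minimiser of Σwᵢ‖p−pᵢ‖² is the weighted centroid p* = (Σwᵢpᵢ)/(Σwᵢ).
Σwᵢ = 340.
Σwᵢxᵢ = 250·9 + 40·4 + 50·5 = 2660.
Σwᵢyᵢ = 250·2 + 40·2 + 50·6 = 880.
x* = 2660/340 = 7.82, y* = 880/340 = 2.59.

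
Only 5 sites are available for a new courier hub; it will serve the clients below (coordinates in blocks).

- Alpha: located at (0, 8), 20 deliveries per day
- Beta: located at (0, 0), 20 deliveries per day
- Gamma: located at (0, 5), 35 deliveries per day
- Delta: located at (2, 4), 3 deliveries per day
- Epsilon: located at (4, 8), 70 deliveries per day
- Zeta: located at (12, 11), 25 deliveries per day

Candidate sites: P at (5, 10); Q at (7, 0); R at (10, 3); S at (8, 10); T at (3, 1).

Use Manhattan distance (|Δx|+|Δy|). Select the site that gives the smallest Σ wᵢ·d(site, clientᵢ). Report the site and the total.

Total weighted distance at each candidate:
  P (5, 10): total = 1227
  Q (7, 0): total = 2057
  R (10, 3): total = 2027
  S (8, 10): total = 1596
  T (3, 1): total = 1572
Minimum is at P with total 1227 blocks.

P, total 1227 blocks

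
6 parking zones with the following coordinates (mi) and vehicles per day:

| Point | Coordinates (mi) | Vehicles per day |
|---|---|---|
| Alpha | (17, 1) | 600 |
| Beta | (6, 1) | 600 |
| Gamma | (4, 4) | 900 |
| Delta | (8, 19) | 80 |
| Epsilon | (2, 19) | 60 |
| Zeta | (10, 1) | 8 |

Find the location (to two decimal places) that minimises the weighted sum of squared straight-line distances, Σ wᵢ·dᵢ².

The minimiser of Σwᵢ‖p−pᵢ‖² is the weighted centroid p* = (Σwᵢpᵢ)/(Σwᵢ).
Σwᵢ = 2248.
Σwᵢxᵢ = 600·17 + 600·6 + 900·4 + 80·8 + 60·2 + 8·10 = 18240.
Σwᵢyᵢ = 600·1 + 600·1 + 900·4 + 80·19 + 60·19 + 8·1 = 7468.
x* = 18240/2248 = 8.11, y* = 7468/2248 = 3.32.

(8.11, 3.32)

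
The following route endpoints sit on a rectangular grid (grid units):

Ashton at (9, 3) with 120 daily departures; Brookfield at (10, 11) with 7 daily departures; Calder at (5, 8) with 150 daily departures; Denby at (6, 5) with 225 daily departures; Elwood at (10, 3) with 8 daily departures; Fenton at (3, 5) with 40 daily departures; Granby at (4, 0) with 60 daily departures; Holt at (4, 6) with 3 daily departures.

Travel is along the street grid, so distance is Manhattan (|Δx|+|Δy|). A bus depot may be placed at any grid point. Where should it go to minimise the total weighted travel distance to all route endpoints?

(6, 5)

Manhattan distance separates: Σwᵢ(|x−xᵢ|+|y−yᵢ|) = Σwᵢ|x−xᵢ| + Σwᵢ|y−yᵢ|, so x and y are optimised independently as 1-D weighted medians.
Total weight W = 613; half = 306.5.
x-coordinate, sorted with cumulative weight:
  x=3 (Fenton, w=40) cum 40
  x=4 (Granby, w=60) cum 100
  x=4 (Holt, w=3) cum 103
  x=5 (Calder, w=150) cum 253
  x=6 (Denby, w=225) cum 478  ← median
  x=9 (Ashton, w=120) cum 598
  x=10 (Brookfield, w=7) cum 605
  x=10 (Elwood, w=8) cum 613
⇒ x* = 6
y-coordinate, sorted with cumulative weight:
  y=0 (Granby, w=60) cum 60
  y=3 (Ashton, w=120) cum 180
  y=3 (Elwood, w=8) cum 188
  y=5 (Denby, w=225) cum 413  ← median
  y=5 (Fenton, w=40) cum 453
  y=6 (Holt, w=3) cum 456
  y=8 (Calder, w=150) cum 606
  y=11 (Brookfield, w=7) cum 613
⇒ y* = 5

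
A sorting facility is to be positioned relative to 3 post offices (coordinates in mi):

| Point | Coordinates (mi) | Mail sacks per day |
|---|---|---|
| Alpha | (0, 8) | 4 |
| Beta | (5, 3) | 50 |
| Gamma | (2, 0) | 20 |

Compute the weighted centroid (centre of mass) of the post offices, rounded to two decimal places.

(3.92, 2.46)

The minimiser of Σwᵢ‖p−pᵢ‖² is the weighted centroid p* = (Σwᵢpᵢ)/(Σwᵢ).
Σwᵢ = 74.
Σwᵢxᵢ = 4·0 + 50·5 + 20·2 = 290.
Σwᵢyᵢ = 4·8 + 50·3 + 20·0 = 182.
x* = 290/74 = 3.92, y* = 182/74 = 2.46.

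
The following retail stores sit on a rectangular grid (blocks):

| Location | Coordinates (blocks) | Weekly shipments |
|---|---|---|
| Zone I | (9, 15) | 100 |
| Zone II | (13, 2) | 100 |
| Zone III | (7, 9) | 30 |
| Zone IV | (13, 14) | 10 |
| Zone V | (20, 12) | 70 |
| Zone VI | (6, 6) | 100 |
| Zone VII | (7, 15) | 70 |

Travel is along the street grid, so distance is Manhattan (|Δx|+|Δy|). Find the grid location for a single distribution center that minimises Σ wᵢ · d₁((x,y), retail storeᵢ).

(9, 12)

Manhattan distance separates: Σwᵢ(|x−xᵢ|+|y−yᵢ|) = Σwᵢ|x−xᵢ| + Σwᵢ|y−yᵢ|, so x and y are optimised independently as 1-D weighted medians.
Total weight W = 480; half = 240.
x-coordinate, sorted with cumulative weight:
  x=6 (Zone VI, w=100) cum 100
  x=7 (Zone III, w=30) cum 130
  x=7 (Zone VII, w=70) cum 200
  x=9 (Zone I, w=100) cum 300  ← median
  x=13 (Zone II, w=100) cum 400
  x=13 (Zone IV, w=10) cum 410
  x=20 (Zone V, w=70) cum 480
⇒ x* = 9
y-coordinate, sorted with cumulative weight:
  y=2 (Zone II, w=100) cum 100
  y=6 (Zone VI, w=100) cum 200
  y=9 (Zone III, w=30) cum 230
  y=12 (Zone V, w=70) cum 300  ← median
  y=14 (Zone IV, w=10) cum 310
  y=15 (Zone I, w=100) cum 410
  y=15 (Zone VII, w=70) cum 480
⇒ y* = 12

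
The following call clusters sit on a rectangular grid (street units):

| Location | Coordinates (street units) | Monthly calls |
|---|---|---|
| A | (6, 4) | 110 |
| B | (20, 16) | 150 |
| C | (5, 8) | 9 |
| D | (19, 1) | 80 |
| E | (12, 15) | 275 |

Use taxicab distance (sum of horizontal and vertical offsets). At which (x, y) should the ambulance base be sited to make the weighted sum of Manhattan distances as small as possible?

(12, 15)

Manhattan distance separates: Σwᵢ(|x−xᵢ|+|y−yᵢ|) = Σwᵢ|x−xᵢ| + Σwᵢ|y−yᵢ|, so x and y are optimised independently as 1-D weighted medians.
Total weight W = 624; half = 312.
x-coordinate, sorted with cumulative weight:
  x=5 (C, w=9) cum 9
  x=6 (A, w=110) cum 119
  x=12 (E, w=275) cum 394  ← median
  x=19 (D, w=80) cum 474
  x=20 (B, w=150) cum 624
⇒ x* = 12
y-coordinate, sorted with cumulative weight:
  y=1 (D, w=80) cum 80
  y=4 (A, w=110) cum 190
  y=8 (C, w=9) cum 199
  y=15 (E, w=275) cum 474  ← median
  y=16 (B, w=150) cum 624
⇒ y* = 15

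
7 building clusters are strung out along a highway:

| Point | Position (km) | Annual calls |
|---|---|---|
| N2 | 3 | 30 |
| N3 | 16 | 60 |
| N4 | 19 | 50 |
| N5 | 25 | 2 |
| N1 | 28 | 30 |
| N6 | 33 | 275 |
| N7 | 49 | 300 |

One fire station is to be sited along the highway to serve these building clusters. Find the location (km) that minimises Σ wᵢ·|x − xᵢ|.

For a sum of weighted absolute distances on a line, the optimum is the weighted median (not the mean). Total weight W = 747; half-weight = 373.5.
Sort by position and accumulate weight:
  km 3 (N2, w=30) → cum 30
  km 16 (N3, w=60) → cum 90
  km 19 (N4, w=50) → cum 140
  km 25 (N5, w=2) → cum 142
  km 28 (N1, w=30) → cum 172
  km 33 (N6, w=275) → cum 447  ≥ 373.5 → median here
  km 49 (N7, w=300) → cum 747
Optimal location: km 33.

x = 33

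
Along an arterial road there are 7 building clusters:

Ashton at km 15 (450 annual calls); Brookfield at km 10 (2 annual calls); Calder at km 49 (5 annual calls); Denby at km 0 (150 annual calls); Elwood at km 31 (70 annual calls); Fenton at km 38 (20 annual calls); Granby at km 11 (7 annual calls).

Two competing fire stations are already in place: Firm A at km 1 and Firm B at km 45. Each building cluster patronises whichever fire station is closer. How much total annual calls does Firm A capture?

The indifferent point is the midpoint (1+45)/2 = 23; building clusters left of it (closer to Firm A at 1) go to Firm A, those right go to Firm B.
  Denby at 0 (w=150) → Firm A
  Brookfield at 10 (w=2) → Firm A
  Granby at 11 (w=7) → Firm A
  Ashton at 15 (w=450) → Firm A
  Elwood at 31 (w=70) → Firm B
  Fenton at 38 (w=20) → Firm B
  Calder at 49 (w=5) → Firm B
Firm A captures 609; Firm B captures 95.

609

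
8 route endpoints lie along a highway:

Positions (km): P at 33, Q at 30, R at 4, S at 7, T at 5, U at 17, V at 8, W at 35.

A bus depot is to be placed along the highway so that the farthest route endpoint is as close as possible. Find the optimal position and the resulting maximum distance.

The 1-center on a line is the midpoint of the two extreme points: leftmost at 4, rightmost at 35.
Optimal location = (4 + 35)/2 = 19.5; maximum distance = (35 − 4)/2 = 15.5.

location 19.5, max distance 15.5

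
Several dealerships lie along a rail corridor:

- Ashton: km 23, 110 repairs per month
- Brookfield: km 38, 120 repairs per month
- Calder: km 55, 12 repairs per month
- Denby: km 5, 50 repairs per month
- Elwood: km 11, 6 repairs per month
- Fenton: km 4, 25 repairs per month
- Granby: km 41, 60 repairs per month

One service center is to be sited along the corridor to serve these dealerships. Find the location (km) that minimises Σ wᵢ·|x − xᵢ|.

For a sum of weighted absolute distances on a line, the optimum is the weighted median (not the mean). Total weight W = 383; half-weight = 191.5.
Sort by position and accumulate weight:
  km 4 (Fenton, w=25) → cum 25
  km 5 (Denby, w=50) → cum 75
  km 11 (Elwood, w=6) → cum 81
  km 23 (Ashton, w=110) → cum 191
  km 38 (Brookfield, w=120) → cum 311  ≥ 191.5 → median here
  km 41 (Granby, w=60) → cum 371
  km 55 (Calder, w=12) → cum 383
Optimal location: km 38.

x = 38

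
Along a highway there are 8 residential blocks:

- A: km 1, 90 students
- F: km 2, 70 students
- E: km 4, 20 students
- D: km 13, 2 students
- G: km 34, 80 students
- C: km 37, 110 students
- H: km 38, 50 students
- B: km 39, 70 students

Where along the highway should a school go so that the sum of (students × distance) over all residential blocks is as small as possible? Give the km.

For a sum of weighted absolute distances on a line, the optimum is the weighted median (not the mean). Total weight W = 492; half-weight = 246.
Sort by position and accumulate weight:
  km 1 (A, w=90) → cum 90
  km 2 (F, w=70) → cum 160
  km 4 (E, w=20) → cum 180
  km 13 (D, w=2) → cum 182
  km 34 (G, w=80) → cum 262  ≥ 246 → median here
  km 37 (C, w=110) → cum 372
  km 38 (H, w=50) → cum 422
  km 39 (B, w=70) → cum 492
Optimal location: km 34.

x = 34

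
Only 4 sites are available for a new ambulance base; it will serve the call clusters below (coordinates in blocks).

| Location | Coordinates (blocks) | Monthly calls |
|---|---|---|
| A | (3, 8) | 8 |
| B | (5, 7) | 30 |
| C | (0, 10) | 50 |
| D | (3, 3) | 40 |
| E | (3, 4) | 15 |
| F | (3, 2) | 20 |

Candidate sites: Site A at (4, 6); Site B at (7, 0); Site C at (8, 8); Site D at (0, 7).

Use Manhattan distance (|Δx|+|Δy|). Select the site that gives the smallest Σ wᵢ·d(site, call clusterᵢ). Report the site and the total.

Site A, total 789 blocks

Total weighted distance at each candidate:
  Site A (4, 6): total = 789
  Site B (7, 0): total = 1736
  Site C (8, 8): total = 1415
  Site D (0, 7): total = 862
Minimum is at Site A with total 789 blocks.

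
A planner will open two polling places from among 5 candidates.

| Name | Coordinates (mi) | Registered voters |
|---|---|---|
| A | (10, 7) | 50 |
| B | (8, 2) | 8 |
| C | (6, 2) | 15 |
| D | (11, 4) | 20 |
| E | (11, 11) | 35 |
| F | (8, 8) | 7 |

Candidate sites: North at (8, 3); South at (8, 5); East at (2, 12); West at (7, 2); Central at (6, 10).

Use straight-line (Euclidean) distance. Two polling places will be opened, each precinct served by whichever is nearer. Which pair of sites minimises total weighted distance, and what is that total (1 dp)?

{South, Central}, total 481.0

Evaluate every pair (each demand assigned to the nearer of the two):
  {South, Central}: total = 481.0
  {South, West}: total = 483.5
  {North, South}: total = 502.0
  {North, Central}: total = 526.7
  {South, East}: total = 538.5
  {West, Central}: total = 560.7
  {North, West}: total = 643.9
  {North, East}: total = 662.4
  {East, West}: total = 763.5
  {East, Central}: total = 790.4
Best pair: {South, Central} with total 481.0.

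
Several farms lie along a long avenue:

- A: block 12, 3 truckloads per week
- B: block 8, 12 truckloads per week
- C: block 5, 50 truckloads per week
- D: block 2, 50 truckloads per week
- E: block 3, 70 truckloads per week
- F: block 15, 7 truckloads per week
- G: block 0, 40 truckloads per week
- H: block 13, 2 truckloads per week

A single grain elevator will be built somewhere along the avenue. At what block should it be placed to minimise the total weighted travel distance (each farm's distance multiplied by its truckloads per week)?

x = 3

For a sum of weighted absolute distances on a line, the optimum is the weighted median (not the mean). Total weight W = 234; half-weight = 117.
Sort by position and accumulate weight:
  block 0 (G, w=40) → cum 40
  block 2 (D, w=50) → cum 90
  block 3 (E, w=70) → cum 160  ≥ 117 → median here
  block 5 (C, w=50) → cum 210
  block 8 (B, w=12) → cum 222
  block 12 (A, w=3) → cum 225
  block 13 (H, w=2) → cum 227
  block 15 (F, w=7) → cum 234
Optimal location: block 3.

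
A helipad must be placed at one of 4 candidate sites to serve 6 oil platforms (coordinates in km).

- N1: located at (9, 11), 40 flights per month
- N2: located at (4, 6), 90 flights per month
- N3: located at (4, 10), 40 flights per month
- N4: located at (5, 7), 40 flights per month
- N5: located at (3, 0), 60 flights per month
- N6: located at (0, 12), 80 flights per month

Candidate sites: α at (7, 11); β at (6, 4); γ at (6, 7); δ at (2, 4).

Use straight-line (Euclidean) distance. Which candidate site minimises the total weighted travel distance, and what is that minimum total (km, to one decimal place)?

γ, total 1667.2 km

Total weighted distance at each candidate:
  α (7, 11): total = 2178.1
  β (6, 4): total = 2038.7
  γ (6, 7): total = 1667.2
  δ (2, 4): total = 1980.3
Minimum is at γ with total 1667.2 km.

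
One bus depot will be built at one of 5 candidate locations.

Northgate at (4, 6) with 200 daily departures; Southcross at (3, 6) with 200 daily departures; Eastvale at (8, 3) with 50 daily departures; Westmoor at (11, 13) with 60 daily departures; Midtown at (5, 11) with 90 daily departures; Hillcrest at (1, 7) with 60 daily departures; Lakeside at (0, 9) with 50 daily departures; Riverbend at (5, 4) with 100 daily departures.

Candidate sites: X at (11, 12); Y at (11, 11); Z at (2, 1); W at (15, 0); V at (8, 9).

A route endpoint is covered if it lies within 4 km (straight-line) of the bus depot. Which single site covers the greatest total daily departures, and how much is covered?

Coverage radius r = 4 km; a point is covered iff (Δx)²+(Δy)² ≤ 4² = 16.
  X (11, 12): covers {Westmoor} → 60
  Y (11, 11): covers {Westmoor} → 60
  Z (2, 1): covers {none} → 0
  W (15, 0): covers {none} → 0
  V (8, 9): covers {Midtown} → 90
Maximum coverage at V: 90 daily departures.

V, covering 90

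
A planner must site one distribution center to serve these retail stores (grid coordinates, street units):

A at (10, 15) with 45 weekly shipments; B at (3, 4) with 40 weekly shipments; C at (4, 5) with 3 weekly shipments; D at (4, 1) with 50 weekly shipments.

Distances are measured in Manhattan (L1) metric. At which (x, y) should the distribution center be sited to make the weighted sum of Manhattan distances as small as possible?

(4, 4)

Manhattan distance separates: Σwᵢ(|x−xᵢ|+|y−yᵢ|) = Σwᵢ|x−xᵢ| + Σwᵢ|y−yᵢ|, so x and y are optimised independently as 1-D weighted medians.
Total weight W = 138; half = 69.
x-coordinate, sorted with cumulative weight:
  x=3 (B, w=40) cum 40
  x=4 (C, w=3) cum 43
  x=4 (D, w=50) cum 93  ← median
  x=10 (A, w=45) cum 138
⇒ x* = 4
y-coordinate, sorted with cumulative weight:
  y=1 (D, w=50) cum 50
  y=4 (B, w=40) cum 90  ← median
  y=5 (C, w=3) cum 93
  y=15 (A, w=45) cum 138
⇒ y* = 4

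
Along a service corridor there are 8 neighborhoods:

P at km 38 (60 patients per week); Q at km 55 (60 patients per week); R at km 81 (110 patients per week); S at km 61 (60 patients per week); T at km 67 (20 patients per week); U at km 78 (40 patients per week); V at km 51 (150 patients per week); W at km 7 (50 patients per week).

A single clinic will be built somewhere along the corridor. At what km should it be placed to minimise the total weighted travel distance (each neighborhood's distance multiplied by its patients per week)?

x = 55

For a sum of weighted absolute distances on a line, the optimum is the weighted median (not the mean). Total weight W = 550; half-weight = 275.
Sort by position and accumulate weight:
  km 7 (W, w=50) → cum 50
  km 38 (P, w=60) → cum 110
  km 51 (V, w=150) → cum 260
  km 55 (Q, w=60) → cum 320  ≥ 275 → median here
  km 61 (S, w=60) → cum 380
  km 67 (T, w=20) → cum 400
  km 78 (U, w=40) → cum 440
  km 81 (R, w=110) → cum 550
Optimal location: km 55.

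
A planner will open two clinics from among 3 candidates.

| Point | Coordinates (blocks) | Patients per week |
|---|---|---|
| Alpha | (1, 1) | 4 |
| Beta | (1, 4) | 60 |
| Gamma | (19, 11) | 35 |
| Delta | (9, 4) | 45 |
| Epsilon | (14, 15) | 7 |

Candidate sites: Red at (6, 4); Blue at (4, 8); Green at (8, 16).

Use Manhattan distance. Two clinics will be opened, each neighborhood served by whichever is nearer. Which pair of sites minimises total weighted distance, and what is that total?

{Red, Green}, total 1076

Evaluate every pair (each demand assigned to the nearer of the two):
  {Red, Green}: total = 1076
  {Red, Blue}: total = 1216
  {Blue, Green}: total = 1474
Best pair: {Red, Green} with total 1076.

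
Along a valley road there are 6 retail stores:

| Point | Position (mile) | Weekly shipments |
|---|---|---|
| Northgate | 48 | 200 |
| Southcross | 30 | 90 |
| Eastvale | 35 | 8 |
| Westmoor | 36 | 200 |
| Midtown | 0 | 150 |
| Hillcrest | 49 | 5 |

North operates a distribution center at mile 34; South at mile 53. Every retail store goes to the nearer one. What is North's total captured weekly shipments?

The indifferent point is the midpoint (34+53)/2 = 43.5; retail stores left of it (closer to North at 34) go to North, those right go to South.
  Midtown at 0 (w=150) → North
  Southcross at 30 (w=90) → North
  Eastvale at 35 (w=8) → North
  Westmoor at 36 (w=200) → North
  Northgate at 48 (w=200) → South
  Hillcrest at 49 (w=5) → South
North captures 448; South captures 205.

448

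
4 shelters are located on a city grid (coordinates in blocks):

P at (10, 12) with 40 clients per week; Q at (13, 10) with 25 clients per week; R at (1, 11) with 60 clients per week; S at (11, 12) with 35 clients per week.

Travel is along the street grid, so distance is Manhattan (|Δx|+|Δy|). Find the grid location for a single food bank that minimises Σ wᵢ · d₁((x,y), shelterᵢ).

(10, 11)

Manhattan distance separates: Σwᵢ(|x−xᵢ|+|y−yᵢ|) = Σwᵢ|x−xᵢ| + Σwᵢ|y−yᵢ|, so x and y are optimised independently as 1-D weighted medians.
Total weight W = 160; half = 80.
x-coordinate, sorted with cumulative weight:
  x=1 (R, w=60) cum 60
  x=10 (P, w=40) cum 100  ← median
  x=11 (S, w=35) cum 135
  x=13 (Q, w=25) cum 160
⇒ x* = 10
y-coordinate, sorted with cumulative weight:
  y=10 (Q, w=25) cum 25
  y=11 (R, w=60) cum 85  ← median
  y=12 (P, w=40) cum 125
  y=12 (S, w=35) cum 160
⇒ y* = 11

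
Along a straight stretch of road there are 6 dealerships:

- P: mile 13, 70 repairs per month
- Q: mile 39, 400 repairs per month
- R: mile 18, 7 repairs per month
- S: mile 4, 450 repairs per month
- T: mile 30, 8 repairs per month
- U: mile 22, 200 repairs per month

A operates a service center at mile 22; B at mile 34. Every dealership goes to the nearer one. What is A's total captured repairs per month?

The indifferent point is the midpoint (22+34)/2 = 28; dealerships left of it (closer to A at 22) go to A, those right go to B.
  S at 4 (w=450) → A
  P at 13 (w=70) → A
  R at 18 (w=7) → A
  U at 22 (w=200) → A
  T at 30 (w=8) → B
  Q at 39 (w=400) → B
A captures 727; B captures 408.

727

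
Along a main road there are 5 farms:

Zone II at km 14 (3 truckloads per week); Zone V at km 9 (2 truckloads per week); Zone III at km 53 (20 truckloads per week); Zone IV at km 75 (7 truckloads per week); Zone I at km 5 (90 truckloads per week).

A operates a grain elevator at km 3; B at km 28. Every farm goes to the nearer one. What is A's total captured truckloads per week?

The indifferent point is the midpoint (3+28)/2 = 15.5; farms left of it (closer to A at 3) go to A, those right go to B.
  Zone I at 5 (w=90) → A
  Zone V at 9 (w=2) → A
  Zone II at 14 (w=3) → A
  Zone III at 53 (w=20) → B
  Zone IV at 75 (w=7) → B
A captures 95; B captures 27.

95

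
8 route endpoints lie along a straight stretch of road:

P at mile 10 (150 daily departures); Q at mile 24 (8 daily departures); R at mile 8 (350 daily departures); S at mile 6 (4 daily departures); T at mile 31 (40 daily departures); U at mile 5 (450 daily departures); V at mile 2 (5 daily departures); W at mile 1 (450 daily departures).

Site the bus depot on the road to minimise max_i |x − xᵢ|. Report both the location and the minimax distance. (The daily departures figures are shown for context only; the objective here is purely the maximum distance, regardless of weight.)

location 16, max distance 15

The 1-center on a line is the midpoint of the two extreme points: leftmost at 1, rightmost at 31.
Optimal location = (1 + 31)/2 = 16; maximum distance = (31 − 1)/2 = 15.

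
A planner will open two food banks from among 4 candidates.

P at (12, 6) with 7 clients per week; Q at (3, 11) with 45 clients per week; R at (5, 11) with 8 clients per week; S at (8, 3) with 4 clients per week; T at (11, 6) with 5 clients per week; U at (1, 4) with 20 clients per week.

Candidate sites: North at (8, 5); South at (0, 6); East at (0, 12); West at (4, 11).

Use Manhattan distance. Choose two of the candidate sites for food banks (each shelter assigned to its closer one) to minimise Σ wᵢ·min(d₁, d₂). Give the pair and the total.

Evaluate every pair (each demand assigned to the nearer of the two):
  {North, West}: total = 276
  {South, West}: total = 296
  {East, West}: total = 432
  {North, East}: total = 451
  {South, East}: total = 471
  {North, South}: total = 555
Best pair: {North, West} with total 276.

{North, West}, total 276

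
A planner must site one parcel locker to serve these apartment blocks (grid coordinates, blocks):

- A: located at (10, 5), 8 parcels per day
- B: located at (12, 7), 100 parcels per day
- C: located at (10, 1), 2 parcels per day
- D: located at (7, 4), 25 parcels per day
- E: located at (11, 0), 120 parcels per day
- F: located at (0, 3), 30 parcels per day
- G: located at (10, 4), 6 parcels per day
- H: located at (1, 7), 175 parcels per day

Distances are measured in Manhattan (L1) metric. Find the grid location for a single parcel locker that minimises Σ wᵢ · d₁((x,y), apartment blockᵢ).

(10, 7)

Manhattan distance separates: Σwᵢ(|x−xᵢ|+|y−yᵢ|) = Σwᵢ|x−xᵢ| + Σwᵢ|y−yᵢ|, so x and y are optimised independently as 1-D weighted medians.
Total weight W = 466; half = 233.
x-coordinate, sorted with cumulative weight:
  x=0 (F, w=30) cum 30
  x=1 (H, w=175) cum 205
  x=7 (D, w=25) cum 230
  x=10 (A, w=8) cum 238  ← median
  x=10 (C, w=2) cum 240
  x=10 (G, w=6) cum 246
  x=11 (E, w=120) cum 366
  x=12 (B, w=100) cum 466
⇒ x* = 10
y-coordinate, sorted with cumulative weight:
  y=0 (E, w=120) cum 120
  y=1 (C, w=2) cum 122
  y=3 (F, w=30) cum 152
  y=4 (D, w=25) cum 177
  y=4 (G, w=6) cum 183
  y=5 (A, w=8) cum 191
  y=7 (B, w=100) cum 291  ← median
  y=7 (H, w=175) cum 466
⇒ y* = 7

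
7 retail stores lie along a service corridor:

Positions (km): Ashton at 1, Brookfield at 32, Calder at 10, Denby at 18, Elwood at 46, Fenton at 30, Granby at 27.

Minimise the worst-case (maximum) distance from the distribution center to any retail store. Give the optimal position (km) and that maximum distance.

location 23.5, max distance 22.5

The 1-center on a line is the midpoint of the two extreme points: leftmost at 1, rightmost at 46.
Optimal location = (1 + 46)/2 = 23.5; maximum distance = (46 − 1)/2 = 22.5.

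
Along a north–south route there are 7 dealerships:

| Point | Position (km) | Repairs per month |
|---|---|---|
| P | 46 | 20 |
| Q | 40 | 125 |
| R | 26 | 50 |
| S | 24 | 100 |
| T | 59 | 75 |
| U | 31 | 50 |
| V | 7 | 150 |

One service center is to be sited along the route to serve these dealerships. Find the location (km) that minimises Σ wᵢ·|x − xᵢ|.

For a sum of weighted absolute distances on a line, the optimum is the weighted median (not the mean). Total weight W = 570; half-weight = 285.
Sort by position and accumulate weight:
  km 7 (V, w=150) → cum 150
  km 24 (S, w=100) → cum 250
  km 26 (R, w=50) → cum 300  ≥ 285 → median here
  km 31 (U, w=50) → cum 350
  km 40 (Q, w=125) → cum 475
  km 46 (P, w=20) → cum 495
  km 59 (T, w=75) → cum 570
Optimal location: km 26.

x = 26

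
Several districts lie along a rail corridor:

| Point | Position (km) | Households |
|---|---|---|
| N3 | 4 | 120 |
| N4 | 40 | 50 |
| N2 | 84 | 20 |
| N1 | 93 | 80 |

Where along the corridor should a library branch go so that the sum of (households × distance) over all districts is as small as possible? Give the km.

For a sum of weighted absolute distances on a line, the optimum is the weighted median (not the mean). Total weight W = 270; half-weight = 135.
Sort by position and accumulate weight:
  km 4 (N3, w=120) → cum 120
  km 40 (N4, w=50) → cum 170  ≥ 135 → median here
  km 84 (N2, w=20) → cum 190
  km 93 (N1, w=80) → cum 270
Optimal location: km 40.

x = 40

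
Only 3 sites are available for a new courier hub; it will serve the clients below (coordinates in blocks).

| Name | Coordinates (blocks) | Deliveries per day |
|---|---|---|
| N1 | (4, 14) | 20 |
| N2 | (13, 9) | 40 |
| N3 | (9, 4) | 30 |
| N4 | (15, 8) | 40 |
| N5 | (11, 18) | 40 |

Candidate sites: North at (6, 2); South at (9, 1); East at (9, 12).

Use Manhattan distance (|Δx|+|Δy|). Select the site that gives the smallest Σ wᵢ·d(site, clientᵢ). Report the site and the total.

East, total 1380 blocks

Total weighted distance at each candidate:
  North (6, 2): total = 2430
  South (9, 1): total = 2210
  East (9, 12): total = 1380
Minimum is at East with total 1380 blocks.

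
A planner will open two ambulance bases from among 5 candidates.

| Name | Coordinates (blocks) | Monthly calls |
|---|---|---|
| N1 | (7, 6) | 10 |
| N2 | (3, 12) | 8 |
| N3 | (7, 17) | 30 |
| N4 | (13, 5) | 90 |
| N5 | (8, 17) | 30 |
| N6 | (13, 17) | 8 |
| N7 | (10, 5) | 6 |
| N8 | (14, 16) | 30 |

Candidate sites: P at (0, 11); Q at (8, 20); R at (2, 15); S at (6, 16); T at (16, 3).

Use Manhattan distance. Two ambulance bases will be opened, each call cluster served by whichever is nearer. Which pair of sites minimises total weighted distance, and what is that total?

Evaluate every pair (each demand assigned to the nearer of the two):
  {S, T}: total = 1118
  {Q, T}: total = 1296
  {R, T}: total = 1594
  {P, T}: total = 2046
  {P, S}: total = 2306
  {R, S}: total = 2306
  {Q, S}: total = 2330
  {P, Q}: total = 2532
  {Q, R}: total = 2648
  {P, R}: total = 2902
Best pair: {S, T} with total 1118.

{S, T}, total 1118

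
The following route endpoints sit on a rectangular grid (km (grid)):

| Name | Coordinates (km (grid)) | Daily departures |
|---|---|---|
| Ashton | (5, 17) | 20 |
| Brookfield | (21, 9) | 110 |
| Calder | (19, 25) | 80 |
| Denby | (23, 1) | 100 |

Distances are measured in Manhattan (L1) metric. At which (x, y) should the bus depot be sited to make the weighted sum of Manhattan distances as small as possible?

Manhattan distance separates: Σwᵢ(|x−xᵢ|+|y−yᵢ|) = Σwᵢ|x−xᵢ| + Σwᵢ|y−yᵢ|, so x and y are optimised independently as 1-D weighted medians.
Total weight W = 310; half = 155.
x-coordinate, sorted with cumulative weight:
  x=5 (Ashton, w=20) cum 20
  x=19 (Calder, w=80) cum 100
  x=21 (Brookfield, w=110) cum 210  ← median
  x=23 (Denby, w=100) cum 310
⇒ x* = 21
y-coordinate, sorted with cumulative weight:
  y=1 (Denby, w=100) cum 100
  y=9 (Brookfield, w=110) cum 210  ← median
  y=17 (Ashton, w=20) cum 230
  y=25 (Calder, w=80) cum 310
⇒ y* = 9

(21, 9)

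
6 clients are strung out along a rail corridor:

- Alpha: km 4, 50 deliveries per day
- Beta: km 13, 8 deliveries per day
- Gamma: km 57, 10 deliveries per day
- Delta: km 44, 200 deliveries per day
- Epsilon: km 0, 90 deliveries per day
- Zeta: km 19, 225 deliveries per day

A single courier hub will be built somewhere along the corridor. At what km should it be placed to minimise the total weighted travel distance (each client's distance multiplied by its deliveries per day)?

x = 19

For a sum of weighted absolute distances on a line, the optimum is the weighted median (not the mean). Total weight W = 583; half-weight = 291.5.
Sort by position and accumulate weight:
  km 0 (Epsilon, w=90) → cum 90
  km 4 (Alpha, w=50) → cum 140
  km 13 (Beta, w=8) → cum 148
  km 19 (Zeta, w=225) → cum 373  ≥ 291.5 → median here
  km 44 (Delta, w=200) → cum 573
  km 57 (Gamma, w=10) → cum 583
Optimal location: km 19.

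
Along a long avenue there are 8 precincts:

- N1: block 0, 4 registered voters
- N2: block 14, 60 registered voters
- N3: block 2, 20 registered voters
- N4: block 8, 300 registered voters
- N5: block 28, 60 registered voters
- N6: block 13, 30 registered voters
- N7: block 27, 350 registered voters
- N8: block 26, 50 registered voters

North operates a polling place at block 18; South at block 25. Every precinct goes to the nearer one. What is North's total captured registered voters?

The indifferent point is the midpoint (18+25)/2 = 21.5; precincts left of it (closer to North at 18) go to North, those right go to South.
  N1 at 0 (w=4) → North
  N3 at 2 (w=20) → North
  N4 at 8 (w=300) → North
  N6 at 13 (w=30) → North
  N2 at 14 (w=60) → North
  N8 at 26 (w=50) → South
  N7 at 27 (w=350) → South
  N5 at 28 (w=60) → South
North captures 414; South captures 460.

414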